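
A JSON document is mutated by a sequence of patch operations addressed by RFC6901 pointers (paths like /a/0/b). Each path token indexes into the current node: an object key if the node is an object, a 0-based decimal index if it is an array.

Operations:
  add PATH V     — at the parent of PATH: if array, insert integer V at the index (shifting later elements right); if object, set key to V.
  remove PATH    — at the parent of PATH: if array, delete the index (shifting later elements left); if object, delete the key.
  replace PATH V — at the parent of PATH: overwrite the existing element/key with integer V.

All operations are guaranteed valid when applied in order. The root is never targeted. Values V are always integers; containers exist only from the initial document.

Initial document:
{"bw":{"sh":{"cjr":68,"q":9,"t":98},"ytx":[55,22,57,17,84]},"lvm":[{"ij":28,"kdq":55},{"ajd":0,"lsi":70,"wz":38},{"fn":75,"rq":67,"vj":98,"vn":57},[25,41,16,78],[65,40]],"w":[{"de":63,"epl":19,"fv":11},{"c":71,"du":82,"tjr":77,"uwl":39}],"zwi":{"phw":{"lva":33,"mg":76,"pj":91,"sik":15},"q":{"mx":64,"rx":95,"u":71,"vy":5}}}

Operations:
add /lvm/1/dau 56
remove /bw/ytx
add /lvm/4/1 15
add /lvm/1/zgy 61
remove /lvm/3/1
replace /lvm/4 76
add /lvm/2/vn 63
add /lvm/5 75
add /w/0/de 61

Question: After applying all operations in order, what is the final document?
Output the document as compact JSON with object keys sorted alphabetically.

After op 1 (add /lvm/1/dau 56): {"bw":{"sh":{"cjr":68,"q":9,"t":98},"ytx":[55,22,57,17,84]},"lvm":[{"ij":28,"kdq":55},{"ajd":0,"dau":56,"lsi":70,"wz":38},{"fn":75,"rq":67,"vj":98,"vn":57},[25,41,16,78],[65,40]],"w":[{"de":63,"epl":19,"fv":11},{"c":71,"du":82,"tjr":77,"uwl":39}],"zwi":{"phw":{"lva":33,"mg":76,"pj":91,"sik":15},"q":{"mx":64,"rx":95,"u":71,"vy":5}}}
After op 2 (remove /bw/ytx): {"bw":{"sh":{"cjr":68,"q":9,"t":98}},"lvm":[{"ij":28,"kdq":55},{"ajd":0,"dau":56,"lsi":70,"wz":38},{"fn":75,"rq":67,"vj":98,"vn":57},[25,41,16,78],[65,40]],"w":[{"de":63,"epl":19,"fv":11},{"c":71,"du":82,"tjr":77,"uwl":39}],"zwi":{"phw":{"lva":33,"mg":76,"pj":91,"sik":15},"q":{"mx":64,"rx":95,"u":71,"vy":5}}}
After op 3 (add /lvm/4/1 15): {"bw":{"sh":{"cjr":68,"q":9,"t":98}},"lvm":[{"ij":28,"kdq":55},{"ajd":0,"dau":56,"lsi":70,"wz":38},{"fn":75,"rq":67,"vj":98,"vn":57},[25,41,16,78],[65,15,40]],"w":[{"de":63,"epl":19,"fv":11},{"c":71,"du":82,"tjr":77,"uwl":39}],"zwi":{"phw":{"lva":33,"mg":76,"pj":91,"sik":15},"q":{"mx":64,"rx":95,"u":71,"vy":5}}}
After op 4 (add /lvm/1/zgy 61): {"bw":{"sh":{"cjr":68,"q":9,"t":98}},"lvm":[{"ij":28,"kdq":55},{"ajd":0,"dau":56,"lsi":70,"wz":38,"zgy":61},{"fn":75,"rq":67,"vj":98,"vn":57},[25,41,16,78],[65,15,40]],"w":[{"de":63,"epl":19,"fv":11},{"c":71,"du":82,"tjr":77,"uwl":39}],"zwi":{"phw":{"lva":33,"mg":76,"pj":91,"sik":15},"q":{"mx":64,"rx":95,"u":71,"vy":5}}}
After op 5 (remove /lvm/3/1): {"bw":{"sh":{"cjr":68,"q":9,"t":98}},"lvm":[{"ij":28,"kdq":55},{"ajd":0,"dau":56,"lsi":70,"wz":38,"zgy":61},{"fn":75,"rq":67,"vj":98,"vn":57},[25,16,78],[65,15,40]],"w":[{"de":63,"epl":19,"fv":11},{"c":71,"du":82,"tjr":77,"uwl":39}],"zwi":{"phw":{"lva":33,"mg":76,"pj":91,"sik":15},"q":{"mx":64,"rx":95,"u":71,"vy":5}}}
After op 6 (replace /lvm/4 76): {"bw":{"sh":{"cjr":68,"q":9,"t":98}},"lvm":[{"ij":28,"kdq":55},{"ajd":0,"dau":56,"lsi":70,"wz":38,"zgy":61},{"fn":75,"rq":67,"vj":98,"vn":57},[25,16,78],76],"w":[{"de":63,"epl":19,"fv":11},{"c":71,"du":82,"tjr":77,"uwl":39}],"zwi":{"phw":{"lva":33,"mg":76,"pj":91,"sik":15},"q":{"mx":64,"rx":95,"u":71,"vy":5}}}
After op 7 (add /lvm/2/vn 63): {"bw":{"sh":{"cjr":68,"q":9,"t":98}},"lvm":[{"ij":28,"kdq":55},{"ajd":0,"dau":56,"lsi":70,"wz":38,"zgy":61},{"fn":75,"rq":67,"vj":98,"vn":63},[25,16,78],76],"w":[{"de":63,"epl":19,"fv":11},{"c":71,"du":82,"tjr":77,"uwl":39}],"zwi":{"phw":{"lva":33,"mg":76,"pj":91,"sik":15},"q":{"mx":64,"rx":95,"u":71,"vy":5}}}
After op 8 (add /lvm/5 75): {"bw":{"sh":{"cjr":68,"q":9,"t":98}},"lvm":[{"ij":28,"kdq":55},{"ajd":0,"dau":56,"lsi":70,"wz":38,"zgy":61},{"fn":75,"rq":67,"vj":98,"vn":63},[25,16,78],76,75],"w":[{"de":63,"epl":19,"fv":11},{"c":71,"du":82,"tjr":77,"uwl":39}],"zwi":{"phw":{"lva":33,"mg":76,"pj":91,"sik":15},"q":{"mx":64,"rx":95,"u":71,"vy":5}}}
After op 9 (add /w/0/de 61): {"bw":{"sh":{"cjr":68,"q":9,"t":98}},"lvm":[{"ij":28,"kdq":55},{"ajd":0,"dau":56,"lsi":70,"wz":38,"zgy":61},{"fn":75,"rq":67,"vj":98,"vn":63},[25,16,78],76,75],"w":[{"de":61,"epl":19,"fv":11},{"c":71,"du":82,"tjr":77,"uwl":39}],"zwi":{"phw":{"lva":33,"mg":76,"pj":91,"sik":15},"q":{"mx":64,"rx":95,"u":71,"vy":5}}}

Answer: {"bw":{"sh":{"cjr":68,"q":9,"t":98}},"lvm":[{"ij":28,"kdq":55},{"ajd":0,"dau":56,"lsi":70,"wz":38,"zgy":61},{"fn":75,"rq":67,"vj":98,"vn":63},[25,16,78],76,75],"w":[{"de":61,"epl":19,"fv":11},{"c":71,"du":82,"tjr":77,"uwl":39}],"zwi":{"phw":{"lva":33,"mg":76,"pj":91,"sik":15},"q":{"mx":64,"rx":95,"u":71,"vy":5}}}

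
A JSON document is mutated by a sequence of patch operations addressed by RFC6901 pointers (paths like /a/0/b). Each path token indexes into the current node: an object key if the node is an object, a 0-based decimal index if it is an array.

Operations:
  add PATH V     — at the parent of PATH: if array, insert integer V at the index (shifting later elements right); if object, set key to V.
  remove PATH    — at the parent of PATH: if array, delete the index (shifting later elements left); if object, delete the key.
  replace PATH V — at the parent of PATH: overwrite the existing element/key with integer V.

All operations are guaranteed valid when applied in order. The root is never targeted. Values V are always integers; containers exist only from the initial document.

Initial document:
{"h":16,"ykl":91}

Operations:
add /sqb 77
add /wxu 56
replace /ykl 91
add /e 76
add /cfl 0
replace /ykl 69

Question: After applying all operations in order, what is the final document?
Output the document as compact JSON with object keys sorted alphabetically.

Answer: {"cfl":0,"e":76,"h":16,"sqb":77,"wxu":56,"ykl":69}

Derivation:
After op 1 (add /sqb 77): {"h":16,"sqb":77,"ykl":91}
After op 2 (add /wxu 56): {"h":16,"sqb":77,"wxu":56,"ykl":91}
After op 3 (replace /ykl 91): {"h":16,"sqb":77,"wxu":56,"ykl":91}
After op 4 (add /e 76): {"e":76,"h":16,"sqb":77,"wxu":56,"ykl":91}
After op 5 (add /cfl 0): {"cfl":0,"e":76,"h":16,"sqb":77,"wxu":56,"ykl":91}
After op 6 (replace /ykl 69): {"cfl":0,"e":76,"h":16,"sqb":77,"wxu":56,"ykl":69}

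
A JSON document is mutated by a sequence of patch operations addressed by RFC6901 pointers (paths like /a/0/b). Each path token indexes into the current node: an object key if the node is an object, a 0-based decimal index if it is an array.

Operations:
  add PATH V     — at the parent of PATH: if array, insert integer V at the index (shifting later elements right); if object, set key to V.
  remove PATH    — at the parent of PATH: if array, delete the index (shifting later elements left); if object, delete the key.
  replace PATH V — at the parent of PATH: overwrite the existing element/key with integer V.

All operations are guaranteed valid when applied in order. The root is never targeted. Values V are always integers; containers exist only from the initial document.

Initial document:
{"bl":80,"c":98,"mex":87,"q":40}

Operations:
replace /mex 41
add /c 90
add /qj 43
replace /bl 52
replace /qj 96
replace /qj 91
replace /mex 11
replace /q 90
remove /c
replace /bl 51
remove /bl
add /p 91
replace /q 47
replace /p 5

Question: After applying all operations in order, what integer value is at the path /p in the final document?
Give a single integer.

After op 1 (replace /mex 41): {"bl":80,"c":98,"mex":41,"q":40}
After op 2 (add /c 90): {"bl":80,"c":90,"mex":41,"q":40}
After op 3 (add /qj 43): {"bl":80,"c":90,"mex":41,"q":40,"qj":43}
After op 4 (replace /bl 52): {"bl":52,"c":90,"mex":41,"q":40,"qj":43}
After op 5 (replace /qj 96): {"bl":52,"c":90,"mex":41,"q":40,"qj":96}
After op 6 (replace /qj 91): {"bl":52,"c":90,"mex":41,"q":40,"qj":91}
After op 7 (replace /mex 11): {"bl":52,"c":90,"mex":11,"q":40,"qj":91}
After op 8 (replace /q 90): {"bl":52,"c":90,"mex":11,"q":90,"qj":91}
After op 9 (remove /c): {"bl":52,"mex":11,"q":90,"qj":91}
After op 10 (replace /bl 51): {"bl":51,"mex":11,"q":90,"qj":91}
After op 11 (remove /bl): {"mex":11,"q":90,"qj":91}
After op 12 (add /p 91): {"mex":11,"p":91,"q":90,"qj":91}
After op 13 (replace /q 47): {"mex":11,"p":91,"q":47,"qj":91}
After op 14 (replace /p 5): {"mex":11,"p":5,"q":47,"qj":91}
Value at /p: 5

Answer: 5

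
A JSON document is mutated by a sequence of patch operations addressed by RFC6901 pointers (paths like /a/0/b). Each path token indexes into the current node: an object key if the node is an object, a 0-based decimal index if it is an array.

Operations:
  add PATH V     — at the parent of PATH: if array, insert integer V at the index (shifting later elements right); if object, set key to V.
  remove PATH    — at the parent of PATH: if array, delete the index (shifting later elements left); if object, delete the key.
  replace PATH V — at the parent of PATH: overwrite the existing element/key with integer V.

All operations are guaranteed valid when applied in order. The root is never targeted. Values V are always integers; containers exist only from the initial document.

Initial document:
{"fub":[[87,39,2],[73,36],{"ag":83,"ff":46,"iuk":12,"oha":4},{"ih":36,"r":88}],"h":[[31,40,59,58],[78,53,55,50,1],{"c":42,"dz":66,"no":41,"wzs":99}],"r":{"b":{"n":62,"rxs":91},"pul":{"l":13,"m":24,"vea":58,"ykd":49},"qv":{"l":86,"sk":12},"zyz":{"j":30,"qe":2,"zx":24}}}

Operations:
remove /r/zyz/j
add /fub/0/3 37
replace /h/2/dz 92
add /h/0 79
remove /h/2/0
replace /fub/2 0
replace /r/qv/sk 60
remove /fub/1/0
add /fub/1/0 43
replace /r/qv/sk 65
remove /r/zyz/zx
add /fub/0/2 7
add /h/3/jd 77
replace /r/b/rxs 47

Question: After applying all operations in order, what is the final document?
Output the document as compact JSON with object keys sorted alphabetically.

Answer: {"fub":[[87,39,7,2,37],[43,36],0,{"ih":36,"r":88}],"h":[79,[31,40,59,58],[53,55,50,1],{"c":42,"dz":92,"jd":77,"no":41,"wzs":99}],"r":{"b":{"n":62,"rxs":47},"pul":{"l":13,"m":24,"vea":58,"ykd":49},"qv":{"l":86,"sk":65},"zyz":{"qe":2}}}

Derivation:
After op 1 (remove /r/zyz/j): {"fub":[[87,39,2],[73,36],{"ag":83,"ff":46,"iuk":12,"oha":4},{"ih":36,"r":88}],"h":[[31,40,59,58],[78,53,55,50,1],{"c":42,"dz":66,"no":41,"wzs":99}],"r":{"b":{"n":62,"rxs":91},"pul":{"l":13,"m":24,"vea":58,"ykd":49},"qv":{"l":86,"sk":12},"zyz":{"qe":2,"zx":24}}}
After op 2 (add /fub/0/3 37): {"fub":[[87,39,2,37],[73,36],{"ag":83,"ff":46,"iuk":12,"oha":4},{"ih":36,"r":88}],"h":[[31,40,59,58],[78,53,55,50,1],{"c":42,"dz":66,"no":41,"wzs":99}],"r":{"b":{"n":62,"rxs":91},"pul":{"l":13,"m":24,"vea":58,"ykd":49},"qv":{"l":86,"sk":12},"zyz":{"qe":2,"zx":24}}}
After op 3 (replace /h/2/dz 92): {"fub":[[87,39,2,37],[73,36],{"ag":83,"ff":46,"iuk":12,"oha":4},{"ih":36,"r":88}],"h":[[31,40,59,58],[78,53,55,50,1],{"c":42,"dz":92,"no":41,"wzs":99}],"r":{"b":{"n":62,"rxs":91},"pul":{"l":13,"m":24,"vea":58,"ykd":49},"qv":{"l":86,"sk":12},"zyz":{"qe":2,"zx":24}}}
After op 4 (add /h/0 79): {"fub":[[87,39,2,37],[73,36],{"ag":83,"ff":46,"iuk":12,"oha":4},{"ih":36,"r":88}],"h":[79,[31,40,59,58],[78,53,55,50,1],{"c":42,"dz":92,"no":41,"wzs":99}],"r":{"b":{"n":62,"rxs":91},"pul":{"l":13,"m":24,"vea":58,"ykd":49},"qv":{"l":86,"sk":12},"zyz":{"qe":2,"zx":24}}}
After op 5 (remove /h/2/0): {"fub":[[87,39,2,37],[73,36],{"ag":83,"ff":46,"iuk":12,"oha":4},{"ih":36,"r":88}],"h":[79,[31,40,59,58],[53,55,50,1],{"c":42,"dz":92,"no":41,"wzs":99}],"r":{"b":{"n":62,"rxs":91},"pul":{"l":13,"m":24,"vea":58,"ykd":49},"qv":{"l":86,"sk":12},"zyz":{"qe":2,"zx":24}}}
After op 6 (replace /fub/2 0): {"fub":[[87,39,2,37],[73,36],0,{"ih":36,"r":88}],"h":[79,[31,40,59,58],[53,55,50,1],{"c":42,"dz":92,"no":41,"wzs":99}],"r":{"b":{"n":62,"rxs":91},"pul":{"l":13,"m":24,"vea":58,"ykd":49},"qv":{"l":86,"sk":12},"zyz":{"qe":2,"zx":24}}}
After op 7 (replace /r/qv/sk 60): {"fub":[[87,39,2,37],[73,36],0,{"ih":36,"r":88}],"h":[79,[31,40,59,58],[53,55,50,1],{"c":42,"dz":92,"no":41,"wzs":99}],"r":{"b":{"n":62,"rxs":91},"pul":{"l":13,"m":24,"vea":58,"ykd":49},"qv":{"l":86,"sk":60},"zyz":{"qe":2,"zx":24}}}
After op 8 (remove /fub/1/0): {"fub":[[87,39,2,37],[36],0,{"ih":36,"r":88}],"h":[79,[31,40,59,58],[53,55,50,1],{"c":42,"dz":92,"no":41,"wzs":99}],"r":{"b":{"n":62,"rxs":91},"pul":{"l":13,"m":24,"vea":58,"ykd":49},"qv":{"l":86,"sk":60},"zyz":{"qe":2,"zx":24}}}
After op 9 (add /fub/1/0 43): {"fub":[[87,39,2,37],[43,36],0,{"ih":36,"r":88}],"h":[79,[31,40,59,58],[53,55,50,1],{"c":42,"dz":92,"no":41,"wzs":99}],"r":{"b":{"n":62,"rxs":91},"pul":{"l":13,"m":24,"vea":58,"ykd":49},"qv":{"l":86,"sk":60},"zyz":{"qe":2,"zx":24}}}
After op 10 (replace /r/qv/sk 65): {"fub":[[87,39,2,37],[43,36],0,{"ih":36,"r":88}],"h":[79,[31,40,59,58],[53,55,50,1],{"c":42,"dz":92,"no":41,"wzs":99}],"r":{"b":{"n":62,"rxs":91},"pul":{"l":13,"m":24,"vea":58,"ykd":49},"qv":{"l":86,"sk":65},"zyz":{"qe":2,"zx":24}}}
After op 11 (remove /r/zyz/zx): {"fub":[[87,39,2,37],[43,36],0,{"ih":36,"r":88}],"h":[79,[31,40,59,58],[53,55,50,1],{"c":42,"dz":92,"no":41,"wzs":99}],"r":{"b":{"n":62,"rxs":91},"pul":{"l":13,"m":24,"vea":58,"ykd":49},"qv":{"l":86,"sk":65},"zyz":{"qe":2}}}
After op 12 (add /fub/0/2 7): {"fub":[[87,39,7,2,37],[43,36],0,{"ih":36,"r":88}],"h":[79,[31,40,59,58],[53,55,50,1],{"c":42,"dz":92,"no":41,"wzs":99}],"r":{"b":{"n":62,"rxs":91},"pul":{"l":13,"m":24,"vea":58,"ykd":49},"qv":{"l":86,"sk":65},"zyz":{"qe":2}}}
After op 13 (add /h/3/jd 77): {"fub":[[87,39,7,2,37],[43,36],0,{"ih":36,"r":88}],"h":[79,[31,40,59,58],[53,55,50,1],{"c":42,"dz":92,"jd":77,"no":41,"wzs":99}],"r":{"b":{"n":62,"rxs":91},"pul":{"l":13,"m":24,"vea":58,"ykd":49},"qv":{"l":86,"sk":65},"zyz":{"qe":2}}}
After op 14 (replace /r/b/rxs 47): {"fub":[[87,39,7,2,37],[43,36],0,{"ih":36,"r":88}],"h":[79,[31,40,59,58],[53,55,50,1],{"c":42,"dz":92,"jd":77,"no":41,"wzs":99}],"r":{"b":{"n":62,"rxs":47},"pul":{"l":13,"m":24,"vea":58,"ykd":49},"qv":{"l":86,"sk":65},"zyz":{"qe":2}}}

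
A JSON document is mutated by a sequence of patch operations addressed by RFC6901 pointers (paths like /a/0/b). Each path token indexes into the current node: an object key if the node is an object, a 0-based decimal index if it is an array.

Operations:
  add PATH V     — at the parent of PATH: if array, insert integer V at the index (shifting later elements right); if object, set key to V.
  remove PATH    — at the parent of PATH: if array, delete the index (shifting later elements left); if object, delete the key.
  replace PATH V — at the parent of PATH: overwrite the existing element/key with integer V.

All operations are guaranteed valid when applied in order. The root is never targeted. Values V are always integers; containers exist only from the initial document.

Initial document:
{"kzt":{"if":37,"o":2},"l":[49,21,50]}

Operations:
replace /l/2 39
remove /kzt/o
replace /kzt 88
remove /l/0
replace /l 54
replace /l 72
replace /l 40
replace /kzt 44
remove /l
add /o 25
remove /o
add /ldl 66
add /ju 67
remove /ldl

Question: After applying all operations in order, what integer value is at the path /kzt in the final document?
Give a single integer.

Answer: 44

Derivation:
After op 1 (replace /l/2 39): {"kzt":{"if":37,"o":2},"l":[49,21,39]}
After op 2 (remove /kzt/o): {"kzt":{"if":37},"l":[49,21,39]}
After op 3 (replace /kzt 88): {"kzt":88,"l":[49,21,39]}
After op 4 (remove /l/0): {"kzt":88,"l":[21,39]}
After op 5 (replace /l 54): {"kzt":88,"l":54}
After op 6 (replace /l 72): {"kzt":88,"l":72}
After op 7 (replace /l 40): {"kzt":88,"l":40}
After op 8 (replace /kzt 44): {"kzt":44,"l":40}
After op 9 (remove /l): {"kzt":44}
After op 10 (add /o 25): {"kzt":44,"o":25}
After op 11 (remove /o): {"kzt":44}
After op 12 (add /ldl 66): {"kzt":44,"ldl":66}
After op 13 (add /ju 67): {"ju":67,"kzt":44,"ldl":66}
After op 14 (remove /ldl): {"ju":67,"kzt":44}
Value at /kzt: 44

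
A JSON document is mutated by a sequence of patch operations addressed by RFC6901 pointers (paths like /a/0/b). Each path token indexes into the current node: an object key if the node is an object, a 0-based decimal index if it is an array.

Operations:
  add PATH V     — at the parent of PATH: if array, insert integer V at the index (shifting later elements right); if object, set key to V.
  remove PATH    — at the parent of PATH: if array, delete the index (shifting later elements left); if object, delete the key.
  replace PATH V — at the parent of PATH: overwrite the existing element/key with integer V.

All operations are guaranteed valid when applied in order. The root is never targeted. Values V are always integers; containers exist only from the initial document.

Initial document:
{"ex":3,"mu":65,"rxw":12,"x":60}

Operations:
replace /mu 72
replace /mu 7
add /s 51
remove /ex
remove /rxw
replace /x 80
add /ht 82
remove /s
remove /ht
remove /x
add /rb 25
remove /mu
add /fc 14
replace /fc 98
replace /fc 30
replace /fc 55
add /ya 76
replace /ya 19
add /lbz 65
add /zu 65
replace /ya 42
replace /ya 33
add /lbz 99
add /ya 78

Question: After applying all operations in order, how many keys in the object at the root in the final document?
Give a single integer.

After op 1 (replace /mu 72): {"ex":3,"mu":72,"rxw":12,"x":60}
After op 2 (replace /mu 7): {"ex":3,"mu":7,"rxw":12,"x":60}
After op 3 (add /s 51): {"ex":3,"mu":7,"rxw":12,"s":51,"x":60}
After op 4 (remove /ex): {"mu":7,"rxw":12,"s":51,"x":60}
After op 5 (remove /rxw): {"mu":7,"s":51,"x":60}
After op 6 (replace /x 80): {"mu":7,"s":51,"x":80}
After op 7 (add /ht 82): {"ht":82,"mu":7,"s":51,"x":80}
After op 8 (remove /s): {"ht":82,"mu":7,"x":80}
After op 9 (remove /ht): {"mu":7,"x":80}
After op 10 (remove /x): {"mu":7}
After op 11 (add /rb 25): {"mu":7,"rb":25}
After op 12 (remove /mu): {"rb":25}
After op 13 (add /fc 14): {"fc":14,"rb":25}
After op 14 (replace /fc 98): {"fc":98,"rb":25}
After op 15 (replace /fc 30): {"fc":30,"rb":25}
After op 16 (replace /fc 55): {"fc":55,"rb":25}
After op 17 (add /ya 76): {"fc":55,"rb":25,"ya":76}
After op 18 (replace /ya 19): {"fc":55,"rb":25,"ya":19}
After op 19 (add /lbz 65): {"fc":55,"lbz":65,"rb":25,"ya":19}
After op 20 (add /zu 65): {"fc":55,"lbz":65,"rb":25,"ya":19,"zu":65}
After op 21 (replace /ya 42): {"fc":55,"lbz":65,"rb":25,"ya":42,"zu":65}
After op 22 (replace /ya 33): {"fc":55,"lbz":65,"rb":25,"ya":33,"zu":65}
After op 23 (add /lbz 99): {"fc":55,"lbz":99,"rb":25,"ya":33,"zu":65}
After op 24 (add /ya 78): {"fc":55,"lbz":99,"rb":25,"ya":78,"zu":65}
Size at the root: 5

Answer: 5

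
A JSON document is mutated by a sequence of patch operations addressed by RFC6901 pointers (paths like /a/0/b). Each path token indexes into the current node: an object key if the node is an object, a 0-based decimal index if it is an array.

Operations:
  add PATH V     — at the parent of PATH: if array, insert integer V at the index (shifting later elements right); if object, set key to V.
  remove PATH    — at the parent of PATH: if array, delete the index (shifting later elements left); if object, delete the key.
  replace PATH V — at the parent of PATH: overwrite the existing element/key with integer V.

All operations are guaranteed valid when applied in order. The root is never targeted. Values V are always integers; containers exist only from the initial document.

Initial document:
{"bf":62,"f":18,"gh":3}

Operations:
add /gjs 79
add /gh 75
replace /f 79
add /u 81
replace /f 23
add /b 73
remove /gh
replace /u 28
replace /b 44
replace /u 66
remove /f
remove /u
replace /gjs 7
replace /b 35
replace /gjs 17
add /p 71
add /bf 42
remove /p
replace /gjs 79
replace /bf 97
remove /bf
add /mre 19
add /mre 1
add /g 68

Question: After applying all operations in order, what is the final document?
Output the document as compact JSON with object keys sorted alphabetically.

Answer: {"b":35,"g":68,"gjs":79,"mre":1}

Derivation:
After op 1 (add /gjs 79): {"bf":62,"f":18,"gh":3,"gjs":79}
After op 2 (add /gh 75): {"bf":62,"f":18,"gh":75,"gjs":79}
After op 3 (replace /f 79): {"bf":62,"f":79,"gh":75,"gjs":79}
After op 4 (add /u 81): {"bf":62,"f":79,"gh":75,"gjs":79,"u":81}
After op 5 (replace /f 23): {"bf":62,"f":23,"gh":75,"gjs":79,"u":81}
After op 6 (add /b 73): {"b":73,"bf":62,"f":23,"gh":75,"gjs":79,"u":81}
After op 7 (remove /gh): {"b":73,"bf":62,"f":23,"gjs":79,"u":81}
After op 8 (replace /u 28): {"b":73,"bf":62,"f":23,"gjs":79,"u":28}
After op 9 (replace /b 44): {"b":44,"bf":62,"f":23,"gjs":79,"u":28}
After op 10 (replace /u 66): {"b":44,"bf":62,"f":23,"gjs":79,"u":66}
After op 11 (remove /f): {"b":44,"bf":62,"gjs":79,"u":66}
After op 12 (remove /u): {"b":44,"bf":62,"gjs":79}
After op 13 (replace /gjs 7): {"b":44,"bf":62,"gjs":7}
After op 14 (replace /b 35): {"b":35,"bf":62,"gjs":7}
After op 15 (replace /gjs 17): {"b":35,"bf":62,"gjs":17}
After op 16 (add /p 71): {"b":35,"bf":62,"gjs":17,"p":71}
After op 17 (add /bf 42): {"b":35,"bf":42,"gjs":17,"p":71}
After op 18 (remove /p): {"b":35,"bf":42,"gjs":17}
After op 19 (replace /gjs 79): {"b":35,"bf":42,"gjs":79}
After op 20 (replace /bf 97): {"b":35,"bf":97,"gjs":79}
After op 21 (remove /bf): {"b":35,"gjs":79}
After op 22 (add /mre 19): {"b":35,"gjs":79,"mre":19}
After op 23 (add /mre 1): {"b":35,"gjs":79,"mre":1}
After op 24 (add /g 68): {"b":35,"g":68,"gjs":79,"mre":1}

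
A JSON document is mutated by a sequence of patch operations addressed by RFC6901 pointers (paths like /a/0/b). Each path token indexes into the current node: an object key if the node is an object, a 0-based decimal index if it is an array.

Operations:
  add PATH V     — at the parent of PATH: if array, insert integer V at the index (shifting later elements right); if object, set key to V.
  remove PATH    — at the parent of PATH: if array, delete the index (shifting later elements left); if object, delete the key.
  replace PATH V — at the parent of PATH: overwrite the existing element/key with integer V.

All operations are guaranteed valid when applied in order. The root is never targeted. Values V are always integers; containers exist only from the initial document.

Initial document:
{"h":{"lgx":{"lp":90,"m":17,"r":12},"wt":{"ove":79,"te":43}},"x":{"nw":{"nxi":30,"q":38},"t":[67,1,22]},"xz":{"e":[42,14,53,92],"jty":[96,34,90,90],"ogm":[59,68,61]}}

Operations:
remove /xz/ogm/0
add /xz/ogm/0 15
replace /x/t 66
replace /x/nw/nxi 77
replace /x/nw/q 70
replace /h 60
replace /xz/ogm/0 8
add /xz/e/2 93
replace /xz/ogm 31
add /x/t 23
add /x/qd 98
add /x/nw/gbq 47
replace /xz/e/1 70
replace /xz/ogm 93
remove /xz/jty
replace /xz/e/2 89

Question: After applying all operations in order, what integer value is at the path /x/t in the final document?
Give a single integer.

Answer: 23

Derivation:
After op 1 (remove /xz/ogm/0): {"h":{"lgx":{"lp":90,"m":17,"r":12},"wt":{"ove":79,"te":43}},"x":{"nw":{"nxi":30,"q":38},"t":[67,1,22]},"xz":{"e":[42,14,53,92],"jty":[96,34,90,90],"ogm":[68,61]}}
After op 2 (add /xz/ogm/0 15): {"h":{"lgx":{"lp":90,"m":17,"r":12},"wt":{"ove":79,"te":43}},"x":{"nw":{"nxi":30,"q":38},"t":[67,1,22]},"xz":{"e":[42,14,53,92],"jty":[96,34,90,90],"ogm":[15,68,61]}}
After op 3 (replace /x/t 66): {"h":{"lgx":{"lp":90,"m":17,"r":12},"wt":{"ove":79,"te":43}},"x":{"nw":{"nxi":30,"q":38},"t":66},"xz":{"e":[42,14,53,92],"jty":[96,34,90,90],"ogm":[15,68,61]}}
After op 4 (replace /x/nw/nxi 77): {"h":{"lgx":{"lp":90,"m":17,"r":12},"wt":{"ove":79,"te":43}},"x":{"nw":{"nxi":77,"q":38},"t":66},"xz":{"e":[42,14,53,92],"jty":[96,34,90,90],"ogm":[15,68,61]}}
After op 5 (replace /x/nw/q 70): {"h":{"lgx":{"lp":90,"m":17,"r":12},"wt":{"ove":79,"te":43}},"x":{"nw":{"nxi":77,"q":70},"t":66},"xz":{"e":[42,14,53,92],"jty":[96,34,90,90],"ogm":[15,68,61]}}
After op 6 (replace /h 60): {"h":60,"x":{"nw":{"nxi":77,"q":70},"t":66},"xz":{"e":[42,14,53,92],"jty":[96,34,90,90],"ogm":[15,68,61]}}
After op 7 (replace /xz/ogm/0 8): {"h":60,"x":{"nw":{"nxi":77,"q":70},"t":66},"xz":{"e":[42,14,53,92],"jty":[96,34,90,90],"ogm":[8,68,61]}}
After op 8 (add /xz/e/2 93): {"h":60,"x":{"nw":{"nxi":77,"q":70},"t":66},"xz":{"e":[42,14,93,53,92],"jty":[96,34,90,90],"ogm":[8,68,61]}}
After op 9 (replace /xz/ogm 31): {"h":60,"x":{"nw":{"nxi":77,"q":70},"t":66},"xz":{"e":[42,14,93,53,92],"jty":[96,34,90,90],"ogm":31}}
After op 10 (add /x/t 23): {"h":60,"x":{"nw":{"nxi":77,"q":70},"t":23},"xz":{"e":[42,14,93,53,92],"jty":[96,34,90,90],"ogm":31}}
After op 11 (add /x/qd 98): {"h":60,"x":{"nw":{"nxi":77,"q":70},"qd":98,"t":23},"xz":{"e":[42,14,93,53,92],"jty":[96,34,90,90],"ogm":31}}
After op 12 (add /x/nw/gbq 47): {"h":60,"x":{"nw":{"gbq":47,"nxi":77,"q":70},"qd":98,"t":23},"xz":{"e":[42,14,93,53,92],"jty":[96,34,90,90],"ogm":31}}
After op 13 (replace /xz/e/1 70): {"h":60,"x":{"nw":{"gbq":47,"nxi":77,"q":70},"qd":98,"t":23},"xz":{"e":[42,70,93,53,92],"jty":[96,34,90,90],"ogm":31}}
After op 14 (replace /xz/ogm 93): {"h":60,"x":{"nw":{"gbq":47,"nxi":77,"q":70},"qd":98,"t":23},"xz":{"e":[42,70,93,53,92],"jty":[96,34,90,90],"ogm":93}}
After op 15 (remove /xz/jty): {"h":60,"x":{"nw":{"gbq":47,"nxi":77,"q":70},"qd":98,"t":23},"xz":{"e":[42,70,93,53,92],"ogm":93}}
After op 16 (replace /xz/e/2 89): {"h":60,"x":{"nw":{"gbq":47,"nxi":77,"q":70},"qd":98,"t":23},"xz":{"e":[42,70,89,53,92],"ogm":93}}
Value at /x/t: 23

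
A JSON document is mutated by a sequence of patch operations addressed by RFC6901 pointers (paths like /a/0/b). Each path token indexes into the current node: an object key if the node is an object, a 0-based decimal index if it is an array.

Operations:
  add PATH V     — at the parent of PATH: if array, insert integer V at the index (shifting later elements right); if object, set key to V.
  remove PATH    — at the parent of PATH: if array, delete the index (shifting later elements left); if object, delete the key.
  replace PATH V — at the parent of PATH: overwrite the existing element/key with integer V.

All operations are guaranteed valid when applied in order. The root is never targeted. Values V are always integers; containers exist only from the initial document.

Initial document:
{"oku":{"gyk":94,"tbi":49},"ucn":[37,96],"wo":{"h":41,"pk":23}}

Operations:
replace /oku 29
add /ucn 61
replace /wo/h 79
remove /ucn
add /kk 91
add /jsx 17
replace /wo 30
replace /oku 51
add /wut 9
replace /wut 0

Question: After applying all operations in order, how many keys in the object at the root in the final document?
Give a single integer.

Answer: 5

Derivation:
After op 1 (replace /oku 29): {"oku":29,"ucn":[37,96],"wo":{"h":41,"pk":23}}
After op 2 (add /ucn 61): {"oku":29,"ucn":61,"wo":{"h":41,"pk":23}}
After op 3 (replace /wo/h 79): {"oku":29,"ucn":61,"wo":{"h":79,"pk":23}}
After op 4 (remove /ucn): {"oku":29,"wo":{"h":79,"pk":23}}
After op 5 (add /kk 91): {"kk":91,"oku":29,"wo":{"h":79,"pk":23}}
After op 6 (add /jsx 17): {"jsx":17,"kk":91,"oku":29,"wo":{"h":79,"pk":23}}
After op 7 (replace /wo 30): {"jsx":17,"kk":91,"oku":29,"wo":30}
After op 8 (replace /oku 51): {"jsx":17,"kk":91,"oku":51,"wo":30}
After op 9 (add /wut 9): {"jsx":17,"kk":91,"oku":51,"wo":30,"wut":9}
After op 10 (replace /wut 0): {"jsx":17,"kk":91,"oku":51,"wo":30,"wut":0}
Size at the root: 5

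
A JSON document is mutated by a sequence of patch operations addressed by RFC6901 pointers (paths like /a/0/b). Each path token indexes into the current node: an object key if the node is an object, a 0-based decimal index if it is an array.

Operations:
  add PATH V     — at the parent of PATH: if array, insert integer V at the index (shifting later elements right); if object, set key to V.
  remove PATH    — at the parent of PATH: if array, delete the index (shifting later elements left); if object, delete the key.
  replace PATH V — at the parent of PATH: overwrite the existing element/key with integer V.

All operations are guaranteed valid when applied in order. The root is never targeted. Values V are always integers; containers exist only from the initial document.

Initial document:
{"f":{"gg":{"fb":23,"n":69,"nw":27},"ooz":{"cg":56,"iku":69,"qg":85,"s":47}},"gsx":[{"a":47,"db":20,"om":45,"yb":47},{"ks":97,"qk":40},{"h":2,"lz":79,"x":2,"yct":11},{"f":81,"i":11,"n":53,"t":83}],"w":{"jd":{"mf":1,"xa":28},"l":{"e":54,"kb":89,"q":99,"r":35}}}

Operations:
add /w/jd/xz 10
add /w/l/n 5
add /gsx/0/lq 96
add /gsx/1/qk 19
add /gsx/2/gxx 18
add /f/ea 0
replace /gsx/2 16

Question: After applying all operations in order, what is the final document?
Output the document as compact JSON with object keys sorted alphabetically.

Answer: {"f":{"ea":0,"gg":{"fb":23,"n":69,"nw":27},"ooz":{"cg":56,"iku":69,"qg":85,"s":47}},"gsx":[{"a":47,"db":20,"lq":96,"om":45,"yb":47},{"ks":97,"qk":19},16,{"f":81,"i":11,"n":53,"t":83}],"w":{"jd":{"mf":1,"xa":28,"xz":10},"l":{"e":54,"kb":89,"n":5,"q":99,"r":35}}}

Derivation:
After op 1 (add /w/jd/xz 10): {"f":{"gg":{"fb":23,"n":69,"nw":27},"ooz":{"cg":56,"iku":69,"qg":85,"s":47}},"gsx":[{"a":47,"db":20,"om":45,"yb":47},{"ks":97,"qk":40},{"h":2,"lz":79,"x":2,"yct":11},{"f":81,"i":11,"n":53,"t":83}],"w":{"jd":{"mf":1,"xa":28,"xz":10},"l":{"e":54,"kb":89,"q":99,"r":35}}}
After op 2 (add /w/l/n 5): {"f":{"gg":{"fb":23,"n":69,"nw":27},"ooz":{"cg":56,"iku":69,"qg":85,"s":47}},"gsx":[{"a":47,"db":20,"om":45,"yb":47},{"ks":97,"qk":40},{"h":2,"lz":79,"x":2,"yct":11},{"f":81,"i":11,"n":53,"t":83}],"w":{"jd":{"mf":1,"xa":28,"xz":10},"l":{"e":54,"kb":89,"n":5,"q":99,"r":35}}}
After op 3 (add /gsx/0/lq 96): {"f":{"gg":{"fb":23,"n":69,"nw":27},"ooz":{"cg":56,"iku":69,"qg":85,"s":47}},"gsx":[{"a":47,"db":20,"lq":96,"om":45,"yb":47},{"ks":97,"qk":40},{"h":2,"lz":79,"x":2,"yct":11},{"f":81,"i":11,"n":53,"t":83}],"w":{"jd":{"mf":1,"xa":28,"xz":10},"l":{"e":54,"kb":89,"n":5,"q":99,"r":35}}}
After op 4 (add /gsx/1/qk 19): {"f":{"gg":{"fb":23,"n":69,"nw":27},"ooz":{"cg":56,"iku":69,"qg":85,"s":47}},"gsx":[{"a":47,"db":20,"lq":96,"om":45,"yb":47},{"ks":97,"qk":19},{"h":2,"lz":79,"x":2,"yct":11},{"f":81,"i":11,"n":53,"t":83}],"w":{"jd":{"mf":1,"xa":28,"xz":10},"l":{"e":54,"kb":89,"n":5,"q":99,"r":35}}}
After op 5 (add /gsx/2/gxx 18): {"f":{"gg":{"fb":23,"n":69,"nw":27},"ooz":{"cg":56,"iku":69,"qg":85,"s":47}},"gsx":[{"a":47,"db":20,"lq":96,"om":45,"yb":47},{"ks":97,"qk":19},{"gxx":18,"h":2,"lz":79,"x":2,"yct":11},{"f":81,"i":11,"n":53,"t":83}],"w":{"jd":{"mf":1,"xa":28,"xz":10},"l":{"e":54,"kb":89,"n":5,"q":99,"r":35}}}
After op 6 (add /f/ea 0): {"f":{"ea":0,"gg":{"fb":23,"n":69,"nw":27},"ooz":{"cg":56,"iku":69,"qg":85,"s":47}},"gsx":[{"a":47,"db":20,"lq":96,"om":45,"yb":47},{"ks":97,"qk":19},{"gxx":18,"h":2,"lz":79,"x":2,"yct":11},{"f":81,"i":11,"n":53,"t":83}],"w":{"jd":{"mf":1,"xa":28,"xz":10},"l":{"e":54,"kb":89,"n":5,"q":99,"r":35}}}
After op 7 (replace /gsx/2 16): {"f":{"ea":0,"gg":{"fb":23,"n":69,"nw":27},"ooz":{"cg":56,"iku":69,"qg":85,"s":47}},"gsx":[{"a":47,"db":20,"lq":96,"om":45,"yb":47},{"ks":97,"qk":19},16,{"f":81,"i":11,"n":53,"t":83}],"w":{"jd":{"mf":1,"xa":28,"xz":10},"l":{"e":54,"kb":89,"n":5,"q":99,"r":35}}}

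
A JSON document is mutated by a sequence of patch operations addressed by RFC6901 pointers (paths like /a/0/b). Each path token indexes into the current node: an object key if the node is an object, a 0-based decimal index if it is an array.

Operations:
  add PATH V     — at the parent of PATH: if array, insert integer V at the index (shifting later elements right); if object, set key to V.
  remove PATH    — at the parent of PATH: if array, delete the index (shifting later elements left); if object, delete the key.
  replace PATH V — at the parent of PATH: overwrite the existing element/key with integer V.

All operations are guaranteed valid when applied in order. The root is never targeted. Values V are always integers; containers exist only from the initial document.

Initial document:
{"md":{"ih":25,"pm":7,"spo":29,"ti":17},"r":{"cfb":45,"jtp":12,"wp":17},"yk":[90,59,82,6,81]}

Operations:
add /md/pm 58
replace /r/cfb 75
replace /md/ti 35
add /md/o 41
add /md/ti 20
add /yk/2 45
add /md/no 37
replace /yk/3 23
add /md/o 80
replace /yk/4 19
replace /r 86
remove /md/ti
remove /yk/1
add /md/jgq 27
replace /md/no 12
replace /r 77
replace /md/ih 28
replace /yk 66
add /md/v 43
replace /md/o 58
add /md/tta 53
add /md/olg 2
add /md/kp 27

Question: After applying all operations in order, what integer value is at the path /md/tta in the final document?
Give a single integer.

After op 1 (add /md/pm 58): {"md":{"ih":25,"pm":58,"spo":29,"ti":17},"r":{"cfb":45,"jtp":12,"wp":17},"yk":[90,59,82,6,81]}
After op 2 (replace /r/cfb 75): {"md":{"ih":25,"pm":58,"spo":29,"ti":17},"r":{"cfb":75,"jtp":12,"wp":17},"yk":[90,59,82,6,81]}
After op 3 (replace /md/ti 35): {"md":{"ih":25,"pm":58,"spo":29,"ti":35},"r":{"cfb":75,"jtp":12,"wp":17},"yk":[90,59,82,6,81]}
After op 4 (add /md/o 41): {"md":{"ih":25,"o":41,"pm":58,"spo":29,"ti":35},"r":{"cfb":75,"jtp":12,"wp":17},"yk":[90,59,82,6,81]}
After op 5 (add /md/ti 20): {"md":{"ih":25,"o":41,"pm":58,"spo":29,"ti":20},"r":{"cfb":75,"jtp":12,"wp":17},"yk":[90,59,82,6,81]}
After op 6 (add /yk/2 45): {"md":{"ih":25,"o":41,"pm":58,"spo":29,"ti":20},"r":{"cfb":75,"jtp":12,"wp":17},"yk":[90,59,45,82,6,81]}
After op 7 (add /md/no 37): {"md":{"ih":25,"no":37,"o":41,"pm":58,"spo":29,"ti":20},"r":{"cfb":75,"jtp":12,"wp":17},"yk":[90,59,45,82,6,81]}
After op 8 (replace /yk/3 23): {"md":{"ih":25,"no":37,"o":41,"pm":58,"spo":29,"ti":20},"r":{"cfb":75,"jtp":12,"wp":17},"yk":[90,59,45,23,6,81]}
After op 9 (add /md/o 80): {"md":{"ih":25,"no":37,"o":80,"pm":58,"spo":29,"ti":20},"r":{"cfb":75,"jtp":12,"wp":17},"yk":[90,59,45,23,6,81]}
After op 10 (replace /yk/4 19): {"md":{"ih":25,"no":37,"o":80,"pm":58,"spo":29,"ti":20},"r":{"cfb":75,"jtp":12,"wp":17},"yk":[90,59,45,23,19,81]}
After op 11 (replace /r 86): {"md":{"ih":25,"no":37,"o":80,"pm":58,"spo":29,"ti":20},"r":86,"yk":[90,59,45,23,19,81]}
After op 12 (remove /md/ti): {"md":{"ih":25,"no":37,"o":80,"pm":58,"spo":29},"r":86,"yk":[90,59,45,23,19,81]}
After op 13 (remove /yk/1): {"md":{"ih":25,"no":37,"o":80,"pm":58,"spo":29},"r":86,"yk":[90,45,23,19,81]}
After op 14 (add /md/jgq 27): {"md":{"ih":25,"jgq":27,"no":37,"o":80,"pm":58,"spo":29},"r":86,"yk":[90,45,23,19,81]}
After op 15 (replace /md/no 12): {"md":{"ih":25,"jgq":27,"no":12,"o":80,"pm":58,"spo":29},"r":86,"yk":[90,45,23,19,81]}
After op 16 (replace /r 77): {"md":{"ih":25,"jgq":27,"no":12,"o":80,"pm":58,"spo":29},"r":77,"yk":[90,45,23,19,81]}
After op 17 (replace /md/ih 28): {"md":{"ih":28,"jgq":27,"no":12,"o":80,"pm":58,"spo":29},"r":77,"yk":[90,45,23,19,81]}
After op 18 (replace /yk 66): {"md":{"ih":28,"jgq":27,"no":12,"o":80,"pm":58,"spo":29},"r":77,"yk":66}
After op 19 (add /md/v 43): {"md":{"ih":28,"jgq":27,"no":12,"o":80,"pm":58,"spo":29,"v":43},"r":77,"yk":66}
After op 20 (replace /md/o 58): {"md":{"ih":28,"jgq":27,"no":12,"o":58,"pm":58,"spo":29,"v":43},"r":77,"yk":66}
After op 21 (add /md/tta 53): {"md":{"ih":28,"jgq":27,"no":12,"o":58,"pm":58,"spo":29,"tta":53,"v":43},"r":77,"yk":66}
After op 22 (add /md/olg 2): {"md":{"ih":28,"jgq":27,"no":12,"o":58,"olg":2,"pm":58,"spo":29,"tta":53,"v":43},"r":77,"yk":66}
After op 23 (add /md/kp 27): {"md":{"ih":28,"jgq":27,"kp":27,"no":12,"o":58,"olg":2,"pm":58,"spo":29,"tta":53,"v":43},"r":77,"yk":66}
Value at /md/tta: 53

Answer: 53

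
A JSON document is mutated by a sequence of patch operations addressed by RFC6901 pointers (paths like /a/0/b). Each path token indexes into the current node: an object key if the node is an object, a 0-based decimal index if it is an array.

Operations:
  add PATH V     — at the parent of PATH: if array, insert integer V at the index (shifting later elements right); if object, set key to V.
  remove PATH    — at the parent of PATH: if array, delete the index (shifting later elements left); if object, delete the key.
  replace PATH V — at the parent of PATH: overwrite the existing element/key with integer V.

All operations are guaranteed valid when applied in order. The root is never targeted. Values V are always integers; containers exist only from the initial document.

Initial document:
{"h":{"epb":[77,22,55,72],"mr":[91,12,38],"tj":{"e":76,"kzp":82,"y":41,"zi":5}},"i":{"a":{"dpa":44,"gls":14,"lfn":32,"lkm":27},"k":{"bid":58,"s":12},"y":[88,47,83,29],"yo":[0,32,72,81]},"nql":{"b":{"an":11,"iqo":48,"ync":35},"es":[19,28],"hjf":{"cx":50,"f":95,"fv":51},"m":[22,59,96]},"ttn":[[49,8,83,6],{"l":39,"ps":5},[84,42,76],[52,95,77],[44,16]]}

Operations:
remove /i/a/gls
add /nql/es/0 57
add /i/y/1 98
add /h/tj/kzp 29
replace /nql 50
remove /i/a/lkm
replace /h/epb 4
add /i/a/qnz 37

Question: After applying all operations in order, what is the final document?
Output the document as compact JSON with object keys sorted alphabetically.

After op 1 (remove /i/a/gls): {"h":{"epb":[77,22,55,72],"mr":[91,12,38],"tj":{"e":76,"kzp":82,"y":41,"zi":5}},"i":{"a":{"dpa":44,"lfn":32,"lkm":27},"k":{"bid":58,"s":12},"y":[88,47,83,29],"yo":[0,32,72,81]},"nql":{"b":{"an":11,"iqo":48,"ync":35},"es":[19,28],"hjf":{"cx":50,"f":95,"fv":51},"m":[22,59,96]},"ttn":[[49,8,83,6],{"l":39,"ps":5},[84,42,76],[52,95,77],[44,16]]}
After op 2 (add /nql/es/0 57): {"h":{"epb":[77,22,55,72],"mr":[91,12,38],"tj":{"e":76,"kzp":82,"y":41,"zi":5}},"i":{"a":{"dpa":44,"lfn":32,"lkm":27},"k":{"bid":58,"s":12},"y":[88,47,83,29],"yo":[0,32,72,81]},"nql":{"b":{"an":11,"iqo":48,"ync":35},"es":[57,19,28],"hjf":{"cx":50,"f":95,"fv":51},"m":[22,59,96]},"ttn":[[49,8,83,6],{"l":39,"ps":5},[84,42,76],[52,95,77],[44,16]]}
After op 3 (add /i/y/1 98): {"h":{"epb":[77,22,55,72],"mr":[91,12,38],"tj":{"e":76,"kzp":82,"y":41,"zi":5}},"i":{"a":{"dpa":44,"lfn":32,"lkm":27},"k":{"bid":58,"s":12},"y":[88,98,47,83,29],"yo":[0,32,72,81]},"nql":{"b":{"an":11,"iqo":48,"ync":35},"es":[57,19,28],"hjf":{"cx":50,"f":95,"fv":51},"m":[22,59,96]},"ttn":[[49,8,83,6],{"l":39,"ps":5},[84,42,76],[52,95,77],[44,16]]}
After op 4 (add /h/tj/kzp 29): {"h":{"epb":[77,22,55,72],"mr":[91,12,38],"tj":{"e":76,"kzp":29,"y":41,"zi":5}},"i":{"a":{"dpa":44,"lfn":32,"lkm":27},"k":{"bid":58,"s":12},"y":[88,98,47,83,29],"yo":[0,32,72,81]},"nql":{"b":{"an":11,"iqo":48,"ync":35},"es":[57,19,28],"hjf":{"cx":50,"f":95,"fv":51},"m":[22,59,96]},"ttn":[[49,8,83,6],{"l":39,"ps":5},[84,42,76],[52,95,77],[44,16]]}
After op 5 (replace /nql 50): {"h":{"epb":[77,22,55,72],"mr":[91,12,38],"tj":{"e":76,"kzp":29,"y":41,"zi":5}},"i":{"a":{"dpa":44,"lfn":32,"lkm":27},"k":{"bid":58,"s":12},"y":[88,98,47,83,29],"yo":[0,32,72,81]},"nql":50,"ttn":[[49,8,83,6],{"l":39,"ps":5},[84,42,76],[52,95,77],[44,16]]}
After op 6 (remove /i/a/lkm): {"h":{"epb":[77,22,55,72],"mr":[91,12,38],"tj":{"e":76,"kzp":29,"y":41,"zi":5}},"i":{"a":{"dpa":44,"lfn":32},"k":{"bid":58,"s":12},"y":[88,98,47,83,29],"yo":[0,32,72,81]},"nql":50,"ttn":[[49,8,83,6],{"l":39,"ps":5},[84,42,76],[52,95,77],[44,16]]}
After op 7 (replace /h/epb 4): {"h":{"epb":4,"mr":[91,12,38],"tj":{"e":76,"kzp":29,"y":41,"zi":5}},"i":{"a":{"dpa":44,"lfn":32},"k":{"bid":58,"s":12},"y":[88,98,47,83,29],"yo":[0,32,72,81]},"nql":50,"ttn":[[49,8,83,6],{"l":39,"ps":5},[84,42,76],[52,95,77],[44,16]]}
After op 8 (add /i/a/qnz 37): {"h":{"epb":4,"mr":[91,12,38],"tj":{"e":76,"kzp":29,"y":41,"zi":5}},"i":{"a":{"dpa":44,"lfn":32,"qnz":37},"k":{"bid":58,"s":12},"y":[88,98,47,83,29],"yo":[0,32,72,81]},"nql":50,"ttn":[[49,8,83,6],{"l":39,"ps":5},[84,42,76],[52,95,77],[44,16]]}

Answer: {"h":{"epb":4,"mr":[91,12,38],"tj":{"e":76,"kzp":29,"y":41,"zi":5}},"i":{"a":{"dpa":44,"lfn":32,"qnz":37},"k":{"bid":58,"s":12},"y":[88,98,47,83,29],"yo":[0,32,72,81]},"nql":50,"ttn":[[49,8,83,6],{"l":39,"ps":5},[84,42,76],[52,95,77],[44,16]]}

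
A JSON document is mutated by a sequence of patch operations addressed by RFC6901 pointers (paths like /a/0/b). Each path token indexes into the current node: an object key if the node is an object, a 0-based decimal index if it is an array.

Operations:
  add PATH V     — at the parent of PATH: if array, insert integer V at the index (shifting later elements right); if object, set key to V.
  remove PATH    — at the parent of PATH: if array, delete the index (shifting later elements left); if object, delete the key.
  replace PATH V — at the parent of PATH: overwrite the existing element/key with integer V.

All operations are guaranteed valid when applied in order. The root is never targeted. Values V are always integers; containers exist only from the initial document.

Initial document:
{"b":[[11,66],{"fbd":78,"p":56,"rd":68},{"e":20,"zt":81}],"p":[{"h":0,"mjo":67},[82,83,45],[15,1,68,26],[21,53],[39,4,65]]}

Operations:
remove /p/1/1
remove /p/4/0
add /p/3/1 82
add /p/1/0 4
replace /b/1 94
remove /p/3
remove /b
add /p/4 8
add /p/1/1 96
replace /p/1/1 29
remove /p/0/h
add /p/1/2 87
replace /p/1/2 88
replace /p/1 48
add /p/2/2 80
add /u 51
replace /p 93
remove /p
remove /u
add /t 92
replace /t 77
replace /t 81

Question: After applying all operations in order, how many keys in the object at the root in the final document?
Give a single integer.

Answer: 1

Derivation:
After op 1 (remove /p/1/1): {"b":[[11,66],{"fbd":78,"p":56,"rd":68},{"e":20,"zt":81}],"p":[{"h":0,"mjo":67},[82,45],[15,1,68,26],[21,53],[39,4,65]]}
After op 2 (remove /p/4/0): {"b":[[11,66],{"fbd":78,"p":56,"rd":68},{"e":20,"zt":81}],"p":[{"h":0,"mjo":67},[82,45],[15,1,68,26],[21,53],[4,65]]}
After op 3 (add /p/3/1 82): {"b":[[11,66],{"fbd":78,"p":56,"rd":68},{"e":20,"zt":81}],"p":[{"h":0,"mjo":67},[82,45],[15,1,68,26],[21,82,53],[4,65]]}
After op 4 (add /p/1/0 4): {"b":[[11,66],{"fbd":78,"p":56,"rd":68},{"e":20,"zt":81}],"p":[{"h":0,"mjo":67},[4,82,45],[15,1,68,26],[21,82,53],[4,65]]}
After op 5 (replace /b/1 94): {"b":[[11,66],94,{"e":20,"zt":81}],"p":[{"h":0,"mjo":67},[4,82,45],[15,1,68,26],[21,82,53],[4,65]]}
After op 6 (remove /p/3): {"b":[[11,66],94,{"e":20,"zt":81}],"p":[{"h":0,"mjo":67},[4,82,45],[15,1,68,26],[4,65]]}
After op 7 (remove /b): {"p":[{"h":0,"mjo":67},[4,82,45],[15,1,68,26],[4,65]]}
After op 8 (add /p/4 8): {"p":[{"h":0,"mjo":67},[4,82,45],[15,1,68,26],[4,65],8]}
After op 9 (add /p/1/1 96): {"p":[{"h":0,"mjo":67},[4,96,82,45],[15,1,68,26],[4,65],8]}
After op 10 (replace /p/1/1 29): {"p":[{"h":0,"mjo":67},[4,29,82,45],[15,1,68,26],[4,65],8]}
After op 11 (remove /p/0/h): {"p":[{"mjo":67},[4,29,82,45],[15,1,68,26],[4,65],8]}
After op 12 (add /p/1/2 87): {"p":[{"mjo":67},[4,29,87,82,45],[15,1,68,26],[4,65],8]}
After op 13 (replace /p/1/2 88): {"p":[{"mjo":67},[4,29,88,82,45],[15,1,68,26],[4,65],8]}
After op 14 (replace /p/1 48): {"p":[{"mjo":67},48,[15,1,68,26],[4,65],8]}
After op 15 (add /p/2/2 80): {"p":[{"mjo":67},48,[15,1,80,68,26],[4,65],8]}
After op 16 (add /u 51): {"p":[{"mjo":67},48,[15,1,80,68,26],[4,65],8],"u":51}
After op 17 (replace /p 93): {"p":93,"u":51}
After op 18 (remove /p): {"u":51}
After op 19 (remove /u): {}
After op 20 (add /t 92): {"t":92}
After op 21 (replace /t 77): {"t":77}
After op 22 (replace /t 81): {"t":81}
Size at the root: 1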